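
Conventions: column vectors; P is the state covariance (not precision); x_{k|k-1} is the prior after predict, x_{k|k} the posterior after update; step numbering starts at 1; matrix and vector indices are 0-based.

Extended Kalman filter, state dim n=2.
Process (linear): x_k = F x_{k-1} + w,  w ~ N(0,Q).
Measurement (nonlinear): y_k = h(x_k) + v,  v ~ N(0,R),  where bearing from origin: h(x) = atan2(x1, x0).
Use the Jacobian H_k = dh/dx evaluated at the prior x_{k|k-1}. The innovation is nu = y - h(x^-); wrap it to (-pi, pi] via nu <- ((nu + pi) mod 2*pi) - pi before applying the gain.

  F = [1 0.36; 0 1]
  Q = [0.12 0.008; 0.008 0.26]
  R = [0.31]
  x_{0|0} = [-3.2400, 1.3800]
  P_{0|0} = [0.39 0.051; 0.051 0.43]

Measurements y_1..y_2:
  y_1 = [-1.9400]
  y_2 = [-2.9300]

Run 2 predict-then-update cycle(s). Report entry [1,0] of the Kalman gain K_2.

K[1,0] = -0.6628

step 1: x^-=[-2.7432, 1.3800]  P^-=[0.6024 0.2138; 0.2138 0.6900]  H_jac=[-0.1463 -0.2909]  S=[0.3995]  K=[-0.3764; -0.5808]  nu=[1.6677]  x^+=[-3.3709, 0.4115]  P^+=[0.5459 0.1265; 0.1265 0.5552]
step 2: x^-=[-3.2228, 0.4115]  P^-=[0.8289 0.3344; 0.3344 0.8152]  H_jac=[-0.0390 -0.3053]  S=[0.3952]  K=[-0.3401; -0.6628]  nu=[0.3386]  x^+=[-3.3379, 0.1870]  P^+=[0.7832 0.2453; 0.2453 0.6416]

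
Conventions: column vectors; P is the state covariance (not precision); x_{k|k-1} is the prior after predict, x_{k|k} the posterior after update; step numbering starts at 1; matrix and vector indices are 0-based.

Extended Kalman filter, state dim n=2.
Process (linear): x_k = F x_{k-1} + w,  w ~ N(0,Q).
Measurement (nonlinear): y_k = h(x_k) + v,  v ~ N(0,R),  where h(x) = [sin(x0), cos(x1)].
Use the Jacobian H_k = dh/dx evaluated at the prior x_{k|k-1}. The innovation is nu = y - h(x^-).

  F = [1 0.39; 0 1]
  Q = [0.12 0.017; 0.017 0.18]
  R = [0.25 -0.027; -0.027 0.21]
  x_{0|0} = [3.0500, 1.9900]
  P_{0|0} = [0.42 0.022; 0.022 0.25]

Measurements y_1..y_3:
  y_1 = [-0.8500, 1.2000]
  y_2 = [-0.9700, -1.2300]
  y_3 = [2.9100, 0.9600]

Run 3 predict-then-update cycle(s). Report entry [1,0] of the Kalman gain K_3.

K[1,0] = 0.0205

step 1: x^-=[3.8261, 1.9900]  P^-=[0.5952 0.1365; 0.1365 0.4300]  H_jac=[-0.7747 0.0000; 0.0000 -0.9134]  S=[0.6072 0.0696; 0.0696 0.5688]  K=[-0.7447 -0.1281; -0.0964 -0.6788]  nu=[-0.2177, 1.6070]  x^+=[3.7824, 0.9202]  P^+=[0.2358 0.0074; 0.0074 0.1532]
step 2: x^-=[4.1412, 0.9202]  P^-=[0.3849 0.0842; 0.0842 0.3332]  H_jac=[-0.5406 0.0000; 0.0000 -0.7957]  S=[0.3625 0.0092; 0.0092 0.4210]  K=[-0.5703 -0.1466; -0.1096 -0.6274]  nu=[-0.1287, -1.8357]  x^+=[4.4838, 2.0860]  P^+=[0.2564 0.0193; 0.0193 0.1619]
step 3: x^-=[5.2974, 2.0860]  P^-=[0.4161 0.0995; 0.0995 0.3419]  H_jac=[0.5522 0.0000; 0.0000 -0.8702]  S=[0.3769 -0.0748; -0.0748 0.4689]  K=[0.5918 -0.0902; 0.0205 -0.6312]  nu=[3.7437, 1.4527]  x^+=[7.3819, 1.2457]  P^+=[0.2723 0.0401; 0.0401 0.1530]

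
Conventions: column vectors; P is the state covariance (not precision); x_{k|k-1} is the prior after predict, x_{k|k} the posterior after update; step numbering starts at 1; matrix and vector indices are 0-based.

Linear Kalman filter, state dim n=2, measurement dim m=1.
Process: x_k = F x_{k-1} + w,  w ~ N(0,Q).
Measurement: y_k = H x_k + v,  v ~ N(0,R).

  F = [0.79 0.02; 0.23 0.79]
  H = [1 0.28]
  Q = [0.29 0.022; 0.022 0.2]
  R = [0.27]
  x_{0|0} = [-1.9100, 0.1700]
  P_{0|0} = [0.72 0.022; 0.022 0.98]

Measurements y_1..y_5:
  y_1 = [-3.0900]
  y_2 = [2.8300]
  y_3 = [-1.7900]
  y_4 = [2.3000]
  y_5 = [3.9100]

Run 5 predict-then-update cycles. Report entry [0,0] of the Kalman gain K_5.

step 1: x^-=[-1.5055, -0.3050]  P^-=[0.7404 0.1821; 0.1821 0.8577]  S=[1.1797]  K=[0.6709; 0.3580]  nu=[-1.4991]  x^+=[-2.5112, -0.8416]  P^+=[0.2095 -0.1012; -0.1012 0.7065]
step 2: x^-=[-2.0007, -1.2425]  P^-=[0.4178 0.0076; 0.0076 0.6153]  S=[0.7403]  K=[0.5673; 0.2430]  nu=[5.1786]  x^+=[0.9369, 0.0159]  P^+=[0.1796 -0.0944; -0.0944 0.5715]
step 3: x^-=[0.7405, 0.2280]  P^-=[0.3993 0.0043; 0.0043 0.5319]  S=[0.7134]  K=[0.5614; 0.2148]  nu=[-2.5943]  x^+=[-0.7160, -0.3292]  P^+=[0.1745 -0.0817; -0.0817 0.4990]
step 4: x^-=[-0.5722, -0.4247]  P^-=[0.3965 0.0102; 0.0102 0.4909]  S=[0.7107]  K=[0.5619; 0.2078]  nu=[2.9912]  x^+=[1.1085, 0.1968]  P^+=[0.1721 -0.0728; -0.0728 0.4603]
step 5: x^-=[0.8797, 0.4104]  P^-=[0.3953 0.0148; 0.0148 0.4699]  S=[0.7104]  K=[0.5623; 0.2060]  nu=[2.9154]  x^+=[2.5189, 1.0111]  P^+=[0.1707 -0.0675; -0.0675 0.4398]

K[0,0] = 0.5623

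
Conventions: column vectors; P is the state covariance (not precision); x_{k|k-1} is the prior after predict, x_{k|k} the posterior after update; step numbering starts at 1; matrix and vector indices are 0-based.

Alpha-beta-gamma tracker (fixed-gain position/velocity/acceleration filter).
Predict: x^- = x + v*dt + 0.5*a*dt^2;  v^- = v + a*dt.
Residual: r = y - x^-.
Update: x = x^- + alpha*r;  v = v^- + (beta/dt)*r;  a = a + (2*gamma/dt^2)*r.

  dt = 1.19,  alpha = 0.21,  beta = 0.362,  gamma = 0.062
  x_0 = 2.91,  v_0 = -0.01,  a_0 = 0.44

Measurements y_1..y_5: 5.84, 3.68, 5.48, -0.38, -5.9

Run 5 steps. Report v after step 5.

step 1: x_pred=3.2096  r=2.6304  x^+=3.7620  v^+=1.3138  a^+=0.6703
step 2: x_pred=5.8000  r=-2.1200  x^+=5.3548  v^+=1.4665  a^+=0.4847
step 3: x_pred=7.4432  r=-1.9632  x^+=7.0309  v^+=1.4461  a^+=0.3128
step 4: x_pred=8.9732  r=-9.3532  x^+=7.0091  v^+=-1.0269  a^+=-0.5062
step 5: x_pred=5.4286  r=-11.3286  x^+=3.0496  v^+=-5.0755  a^+=-1.4982

v_post = -5.0755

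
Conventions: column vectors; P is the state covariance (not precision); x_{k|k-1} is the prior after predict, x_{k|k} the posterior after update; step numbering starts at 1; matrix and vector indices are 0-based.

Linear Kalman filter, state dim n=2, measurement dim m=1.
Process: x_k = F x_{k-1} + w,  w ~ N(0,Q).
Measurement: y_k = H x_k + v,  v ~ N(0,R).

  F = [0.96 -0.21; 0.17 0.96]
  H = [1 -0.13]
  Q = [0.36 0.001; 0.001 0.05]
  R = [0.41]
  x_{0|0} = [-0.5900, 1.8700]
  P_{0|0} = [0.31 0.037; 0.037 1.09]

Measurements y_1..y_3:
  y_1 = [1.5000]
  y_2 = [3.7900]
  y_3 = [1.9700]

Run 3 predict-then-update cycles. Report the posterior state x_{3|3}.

x_post = [2.1766, 0.7561]

step 1: x^-=[-0.9591, 1.6949]  P^-=[0.6788 -0.1354; -0.1354 1.0756]  S=[1.1422]  K=[0.6097; -0.2409]  nu=[2.6794]  x^+=[0.6746, 1.0493]  P^+=[0.2542 0.0324; 0.0324 1.0093]
step 2: x^-=[0.4273, 1.1220]  P^-=[0.6257 -0.1323; -0.1323 0.9981]  S=[1.0870]  K=[0.5915; -0.2410]  nu=[3.5086]  x^+=[2.5025, 0.2763]  P^+=[0.2455 0.0227; 0.0227 0.9349]
step 3: x^-=[2.3444, 0.6907]  P^-=[0.6183 -0.1273; -0.1273 0.9261]  S=[1.0770]  K=[0.5894; -0.2300]  nu=[-0.2846]  x^+=[2.1766, 0.7561]  P^+=[0.2441 0.0187; 0.0187 0.8692]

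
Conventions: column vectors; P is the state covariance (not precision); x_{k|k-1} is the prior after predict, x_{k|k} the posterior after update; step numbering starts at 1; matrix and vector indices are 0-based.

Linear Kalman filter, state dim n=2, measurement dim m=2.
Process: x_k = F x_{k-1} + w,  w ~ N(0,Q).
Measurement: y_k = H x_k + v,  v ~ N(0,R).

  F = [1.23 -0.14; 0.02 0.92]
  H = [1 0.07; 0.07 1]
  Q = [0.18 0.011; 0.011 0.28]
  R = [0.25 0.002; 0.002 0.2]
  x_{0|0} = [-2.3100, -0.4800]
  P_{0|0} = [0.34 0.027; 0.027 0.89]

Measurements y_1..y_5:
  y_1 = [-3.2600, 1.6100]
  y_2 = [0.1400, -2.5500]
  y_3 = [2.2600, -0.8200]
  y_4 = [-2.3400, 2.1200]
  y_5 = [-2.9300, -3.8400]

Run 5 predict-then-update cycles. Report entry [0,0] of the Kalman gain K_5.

step 1: x^-=[-2.7741, -0.4878]  P^-=[0.7025 -0.0648; -0.0648 1.0344]  S=[0.9485 0.0585; 0.0585 1.2288]  K=[0.7388 -0.0479; -0.0438 0.8402]  nu=[-0.4518, 2.2920]  x^+=[-3.2176, 1.4577]  P^+=[0.1861 -0.0211; -0.0211 0.1694]
step 2: x^-=[-4.1617, 1.2768]  P^-=[0.4721 -0.0301; -0.0301 0.4227]  S=[0.7200 0.0344; 0.0344 0.6208]  K=[0.6543 -0.0315; -0.0332 0.6793]  nu=[4.2123, -3.5354]  x^+=[-1.2941, -1.2647]  P^+=[0.1647 -0.0165; -0.0165 0.1370]
step 3: x^-=[-1.4147, -1.1894]  P^-=[0.4375 -0.0212; -0.0212 0.3954]  S=[0.6865 0.0390; 0.0390 0.5946]  K=[0.6366 -0.0259; -0.0283 0.6644]  nu=[3.7580, 0.4684]  x^+=[0.9656, -0.9846]  P^+=[0.1602 -0.0151; -0.0151 0.1339]
step 4: x^-=[1.3255, -0.8865]  P^-=[0.4301 -0.0194; -0.0194 0.3928]  S=[0.6794 0.0401; 0.0401 0.5922]  K=[0.6326 -0.0247; -0.0272 0.6629]  nu=[-3.6035, 2.9138]  x^+=[-1.0263, 1.1429]  P^+=[0.1591 -0.0148; -0.0148 0.1336]
step 5: x^-=[-1.4223, 1.0309]  P^-=[0.4285 -0.0190; -0.0190 0.3926]  S=[0.6778 0.0404; 0.0404 0.5920]  K=[0.6317 -0.0245; -0.0270 0.6627]  nu=[-1.5799, -4.7714]  x^+=[-2.3033, -2.0884]  P^+=[0.1589 -0.0148; -0.0148 0.1335]

K[0,0] = 0.6317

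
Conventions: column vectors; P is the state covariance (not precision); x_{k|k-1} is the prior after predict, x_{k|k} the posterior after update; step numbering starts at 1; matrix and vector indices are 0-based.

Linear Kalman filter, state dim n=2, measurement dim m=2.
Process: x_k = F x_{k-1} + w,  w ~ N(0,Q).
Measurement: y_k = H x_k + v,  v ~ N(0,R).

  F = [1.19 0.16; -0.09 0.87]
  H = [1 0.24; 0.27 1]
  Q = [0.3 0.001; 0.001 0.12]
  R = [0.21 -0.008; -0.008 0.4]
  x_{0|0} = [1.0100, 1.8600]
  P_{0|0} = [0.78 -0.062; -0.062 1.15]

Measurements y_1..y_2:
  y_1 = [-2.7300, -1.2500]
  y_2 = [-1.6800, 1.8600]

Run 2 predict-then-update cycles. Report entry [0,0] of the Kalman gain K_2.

K[0,0] = 0.7302

step 1: x^-=[1.4995, 1.5273]  P^-=[1.4104 0.0142; 0.0142 1.0065]  S=[1.6852 0.6295; 0.6295 1.5170]  K=[0.8777 -0.1038; -0.1148 0.7136]  nu=[-4.5961, -3.1822]  x^+=[-2.2042, -0.2160]  P^+=[0.2104 -0.1054; -0.1054 0.3148]
step 2: x^-=[-2.6576, 0.0105]  P^-=[0.5659 -0.0853; -0.0853 0.3765]  S=[0.7567 0.1443; 0.1443 0.7717]  K=[0.7302 -0.0491; -0.0837 0.4737]  nu=[0.9751, 2.5671]  x^+=[-2.0716, 1.1449]  P^+=[0.1709 -0.0716; -0.0716 0.2095]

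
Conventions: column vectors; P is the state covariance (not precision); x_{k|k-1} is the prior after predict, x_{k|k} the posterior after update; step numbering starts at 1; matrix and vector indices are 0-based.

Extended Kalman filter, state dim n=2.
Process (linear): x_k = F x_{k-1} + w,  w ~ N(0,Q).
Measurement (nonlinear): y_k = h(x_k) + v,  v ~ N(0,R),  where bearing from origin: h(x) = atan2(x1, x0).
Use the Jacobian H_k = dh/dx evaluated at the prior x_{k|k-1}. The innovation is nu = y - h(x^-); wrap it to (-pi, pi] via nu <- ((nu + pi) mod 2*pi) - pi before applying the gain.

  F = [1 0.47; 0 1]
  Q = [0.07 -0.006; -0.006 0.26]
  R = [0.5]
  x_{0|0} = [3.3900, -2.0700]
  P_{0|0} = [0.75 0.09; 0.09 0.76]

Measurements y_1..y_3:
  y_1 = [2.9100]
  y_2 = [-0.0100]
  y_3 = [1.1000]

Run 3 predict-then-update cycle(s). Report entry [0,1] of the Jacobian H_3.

step 1: x^-=[2.4171, -2.0700]  P^-=[1.0725 0.4412; 0.4412 1.0200]  H_jac=[0.2044 0.2387]  S=[0.6460]  K=[0.5024; 0.5165]  nu=[-2.6650]  x^+=[1.0783, -3.4464]  P^+=[0.9095 0.2736; 0.2736 0.8477]
step 2: x^-=[-0.5416, -3.4464]  P^-=[1.4239 0.6660; 0.6660 1.1077]  H_jac=[0.2832 -0.0445]  S=[0.5996]  K=[0.6230; 0.2323]  nu=[1.7167]  x^+=[0.5280, -3.0476]  P^+=[1.1911 0.5792; 0.5792 1.0753]
step 3: x^-=[-0.9044, -3.0476]  P^-=[2.0431 1.0786; 1.0786 1.3353]  H_jac=[0.3016 -0.0895]  S=[0.6383]  K=[0.8141; 0.3224]  nu=[2.9593]  x^+=[1.5047, -2.0935]  P^+=[1.6201 0.9111; 0.9111 1.2690]

H_jac[0,1] = -0.0895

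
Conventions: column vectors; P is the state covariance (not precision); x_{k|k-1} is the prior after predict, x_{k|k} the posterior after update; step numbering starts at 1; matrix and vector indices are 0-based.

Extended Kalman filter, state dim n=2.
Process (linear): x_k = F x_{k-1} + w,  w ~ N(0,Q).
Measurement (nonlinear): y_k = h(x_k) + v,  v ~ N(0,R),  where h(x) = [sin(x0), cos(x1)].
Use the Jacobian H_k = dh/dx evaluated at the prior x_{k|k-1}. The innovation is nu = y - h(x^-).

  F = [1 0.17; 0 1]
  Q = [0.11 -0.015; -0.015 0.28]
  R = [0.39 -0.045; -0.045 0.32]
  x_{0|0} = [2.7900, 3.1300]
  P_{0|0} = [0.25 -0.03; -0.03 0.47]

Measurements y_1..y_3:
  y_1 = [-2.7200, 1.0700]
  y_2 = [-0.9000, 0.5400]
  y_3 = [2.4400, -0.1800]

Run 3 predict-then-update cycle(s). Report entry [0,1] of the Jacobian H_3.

H_jac[0,1] = 0.0000

step 1: x^-=[3.3221, 3.1300]  P^-=[0.3634 0.0349; 0.0349 0.7500]  H_jac=[-0.9838 0.0000; 0.0000 -0.0116]  S=[0.7417 -0.0446; -0.0446 0.3201]  K=[-0.4861 -0.0690; -0.0483 -0.0339]  nu=[-2.5405, 2.0699]  x^+=[4.4143, 3.1826]  P^+=[0.1896 0.0176; 0.0176 0.7480]
step 2: x^-=[4.9553, 3.1826]  P^-=[0.3272 0.1298; 0.1298 1.0280]  H_jac=[0.2406 0.0000; 0.0000 0.0410]  S=[0.4089 -0.0437; -0.0437 0.3217]  K=[0.1971 0.0433; 0.0917 0.1435]  nu=[0.0706, 1.5392]  x^+=[5.0360, 3.4100]  P^+=[0.3114 0.1218; 0.1218 1.0191]
step 3: x^-=[5.6157, 3.4100]  P^-=[0.4923 0.2800; 0.2800 1.2991]  H_jac=[0.7854 0.0000; 0.0000 0.2652]  S=[0.6936 0.0133; 0.0133 0.4114]  K=[0.5543 0.1626; 0.3012 0.8277]  nu=[3.0590, 0.7842]  x^+=[7.4387, 4.9804]  P^+=[0.2659 0.1021; 0.1021 0.9477]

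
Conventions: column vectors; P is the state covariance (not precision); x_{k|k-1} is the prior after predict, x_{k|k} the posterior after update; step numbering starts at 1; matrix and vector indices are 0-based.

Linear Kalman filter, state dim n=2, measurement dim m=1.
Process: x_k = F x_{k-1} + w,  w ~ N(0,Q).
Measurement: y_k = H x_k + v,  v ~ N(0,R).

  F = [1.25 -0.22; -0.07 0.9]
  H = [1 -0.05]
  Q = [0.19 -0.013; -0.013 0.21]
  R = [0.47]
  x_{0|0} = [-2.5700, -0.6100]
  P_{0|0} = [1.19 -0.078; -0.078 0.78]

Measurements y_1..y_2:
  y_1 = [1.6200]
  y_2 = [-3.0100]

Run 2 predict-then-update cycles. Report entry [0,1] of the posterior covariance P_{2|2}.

P_post[0,1] = -0.0596

step 1: x^-=[-3.0783, -0.3691]  P^-=[2.1300 -0.3605; -0.3605 0.8575]  S=[2.6382]  K=[0.8142; -0.1529]  nu=[4.6798]  x^+=[0.7321, -1.0847]  P^+=[0.3811 -0.0321; -0.0321 0.7958]
step 2: x^-=[1.1537, -1.0274]  P^-=[0.8416 -0.2405; -0.2405 0.8605]  S=[1.3378]  K=[0.6381; -0.2119]  nu=[-4.2151]  x^+=[-1.5358, -0.1342]  P^+=[0.2969 -0.0596; -0.0596 0.8004]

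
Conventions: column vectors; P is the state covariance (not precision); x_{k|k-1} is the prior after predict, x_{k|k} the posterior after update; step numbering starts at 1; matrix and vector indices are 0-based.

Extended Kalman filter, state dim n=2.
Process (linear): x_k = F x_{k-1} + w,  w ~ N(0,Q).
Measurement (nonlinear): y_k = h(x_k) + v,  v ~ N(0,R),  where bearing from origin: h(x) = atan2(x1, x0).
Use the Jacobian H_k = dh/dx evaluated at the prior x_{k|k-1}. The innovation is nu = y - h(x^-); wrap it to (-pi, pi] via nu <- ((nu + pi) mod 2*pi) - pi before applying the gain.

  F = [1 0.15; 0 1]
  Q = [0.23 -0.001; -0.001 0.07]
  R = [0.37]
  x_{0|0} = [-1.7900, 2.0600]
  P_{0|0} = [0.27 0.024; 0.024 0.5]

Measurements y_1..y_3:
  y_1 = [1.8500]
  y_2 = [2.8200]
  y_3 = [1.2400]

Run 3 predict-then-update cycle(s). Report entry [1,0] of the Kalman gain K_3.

step 1: x^-=[-1.4810, 2.0600]  P^-=[0.5184 0.0980; 0.0980 0.5700]  H_jac=[-0.3200 -0.2301]  S=[0.4677]  K=[-0.4030; -0.3475]  nu=[-0.3441]  x^+=[-1.3423, 2.1796]  P^+=[0.4425 0.0325; 0.0325 0.5135]
step 2: x^-=[-1.0154, 2.1796]  P^-=[0.6938 0.1085; 0.1085 0.5835]  H_jac=[-0.3770 -0.1756]  S=[0.5010]  K=[-0.5602; -0.2863]  nu=[0.8132]  x^+=[-1.4709, 1.9468]  P^+=[0.5366 0.0282; 0.0282 0.5425]
step 3: x^-=[-1.1789, 1.9468]  P^-=[0.7873 0.1086; 0.1086 0.6125]  H_jac=[-0.3758 -0.2276]  S=[0.5315]  K=[-0.6032; -0.3391]  nu=[-0.8753]  x^+=[-0.6509, 2.2436]  P^+=[0.5939 -0.0001; -0.0001 0.5514]

K[1,0] = -0.3391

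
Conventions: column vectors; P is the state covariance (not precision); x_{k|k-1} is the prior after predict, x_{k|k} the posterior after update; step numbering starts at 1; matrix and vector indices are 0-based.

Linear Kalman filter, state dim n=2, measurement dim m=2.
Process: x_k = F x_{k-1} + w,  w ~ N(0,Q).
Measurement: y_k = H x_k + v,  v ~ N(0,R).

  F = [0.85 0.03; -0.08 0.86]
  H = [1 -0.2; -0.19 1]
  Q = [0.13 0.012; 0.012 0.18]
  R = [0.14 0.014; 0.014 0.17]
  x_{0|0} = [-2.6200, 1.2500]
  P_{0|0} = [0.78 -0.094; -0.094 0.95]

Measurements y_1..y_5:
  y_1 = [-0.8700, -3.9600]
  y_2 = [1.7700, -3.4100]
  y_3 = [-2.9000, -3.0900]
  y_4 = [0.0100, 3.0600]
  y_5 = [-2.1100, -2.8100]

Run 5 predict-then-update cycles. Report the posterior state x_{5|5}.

x_post = [-1.5777, -1.5158]

step 1: x^-=[-2.1895, 1.2846]  P^-=[0.6896 -0.0850; -0.0850 0.9005]  S=[0.8996 -0.3854; -0.3854 1.1277]  K=[0.8240 0.0900; 0.0627 0.8343]  nu=[1.5764, -5.6606]  x^+=[-1.4001, -3.3391]  P^+=[0.1268 0.0509; 0.0509 0.1524]
step 2: x^-=[-1.2902, -2.7596]  P^-=[0.2244 0.0444; 0.0444 0.2865]  S=[0.3580 -0.0398; -0.0398 0.4477]  K=[0.6083 0.0581; 0.0334 0.6240]  nu=[2.5083, -0.8955]  x^+=[0.1834, -3.2346]  P^+=[0.0932 0.0361; 0.0361 0.1134]
step 3: x^-=[0.0589, -2.7965]  P^-=[0.1993 0.0349; 0.0349 0.2595]  S=[0.3357 -0.0395; -0.0395 0.4234]  K=[0.5784 0.0470; 0.0199 0.5991]  nu=[-3.5182, -0.2824]  x^+=[-1.9892, -3.0356]  P^+=[0.0882 0.0328; 0.0328 0.1084]
step 4: x^-=[-1.7818, -2.4515]  P^-=[0.1955 0.0327; 0.0327 0.2562]  S=[0.3327 -0.0404; -0.0404 0.4208]  K=[0.5734 0.0446; 0.0167 0.5956]  nu=[1.3016, 5.1729]  x^+=[-0.8049, 0.6514]  P^+=[0.0873 0.0322; 0.0322 0.1076]
step 5: x^-=[-0.6647, 0.6246]  P^-=[0.1948 0.0323; 0.0323 0.2557]  S=[0.3322 -0.0406; -0.0406 0.4205]  K=[0.5726 0.0441; 0.0161 0.5951]  nu=[-1.3204, -3.5609]  x^+=[-1.5777, -1.5158]  P^+=[0.0872 0.0321; 0.0321 0.1075]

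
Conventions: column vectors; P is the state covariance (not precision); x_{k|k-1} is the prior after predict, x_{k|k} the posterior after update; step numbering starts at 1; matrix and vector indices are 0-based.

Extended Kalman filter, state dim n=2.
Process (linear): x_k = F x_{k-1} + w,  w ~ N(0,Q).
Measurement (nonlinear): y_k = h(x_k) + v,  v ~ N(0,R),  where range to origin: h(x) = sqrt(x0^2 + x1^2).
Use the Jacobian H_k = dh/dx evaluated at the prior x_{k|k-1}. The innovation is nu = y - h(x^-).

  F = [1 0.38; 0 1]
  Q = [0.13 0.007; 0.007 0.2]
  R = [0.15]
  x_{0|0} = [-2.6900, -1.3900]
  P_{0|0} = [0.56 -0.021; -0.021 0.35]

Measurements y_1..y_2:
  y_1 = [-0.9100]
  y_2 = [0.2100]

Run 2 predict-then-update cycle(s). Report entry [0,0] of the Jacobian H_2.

H_jac[0,0] = 0.7999

step 1: x^-=[-3.2182, -1.3900]  P^-=[0.7246 0.1190; 0.1190 0.5500]  H_jac=[-0.9180 -0.3965]  S=[0.9338]  K=[-0.7629; -0.3505]  nu=[-4.4156]  x^+=[0.1504, 0.1579]  P^+=[0.1811 -0.1307; -0.1307 0.4353]
step 2: x^-=[0.2104, 0.1579]  P^-=[0.2746 0.0417; 0.0417 0.6353]  H_jac=[0.7999 0.6001]  S=[0.5945]  K=[0.4116; 0.6973]  nu=[-0.0530]  x^+=[0.1886, 0.1209]  P^+=[0.1739 -0.1289; -0.1289 0.3462]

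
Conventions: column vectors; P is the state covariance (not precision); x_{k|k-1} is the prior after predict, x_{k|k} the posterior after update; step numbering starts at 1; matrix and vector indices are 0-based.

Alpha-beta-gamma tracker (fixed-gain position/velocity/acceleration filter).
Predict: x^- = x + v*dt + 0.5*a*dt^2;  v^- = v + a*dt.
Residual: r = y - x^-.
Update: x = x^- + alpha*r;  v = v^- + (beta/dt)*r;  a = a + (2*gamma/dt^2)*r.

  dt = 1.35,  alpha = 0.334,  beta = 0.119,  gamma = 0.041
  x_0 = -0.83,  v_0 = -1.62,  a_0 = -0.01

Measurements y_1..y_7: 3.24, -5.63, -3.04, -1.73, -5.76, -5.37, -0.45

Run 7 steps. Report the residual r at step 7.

resid = 3.5628

step 1: x_pred=-3.0261  r=6.2661  x^+=-0.9332  v^+=-1.0812  a^+=0.2719
step 2: x_pred=-2.1450  r=-3.4850  x^+=-3.3090  v^+=-1.0212  a^+=0.1151
step 3: x_pred=-4.5827  r=1.5427  x^+=-4.0675  v^+=-0.7298  a^+=0.1845
step 4: x_pred=-4.8846  r=3.1546  x^+=-3.8309  v^+=-0.2026  a^+=0.3265
step 5: x_pred=-3.8070  r=-1.9530  x^+=-4.4593  v^+=0.0660  a^+=0.2386
step 6: x_pred=-4.1528  r=-1.2172  x^+=-4.5593  v^+=0.2808  a^+=0.1838
step 7: x_pred=-4.0128  r=3.5628  x^+=-2.8228  v^+=0.8430  a^+=0.3441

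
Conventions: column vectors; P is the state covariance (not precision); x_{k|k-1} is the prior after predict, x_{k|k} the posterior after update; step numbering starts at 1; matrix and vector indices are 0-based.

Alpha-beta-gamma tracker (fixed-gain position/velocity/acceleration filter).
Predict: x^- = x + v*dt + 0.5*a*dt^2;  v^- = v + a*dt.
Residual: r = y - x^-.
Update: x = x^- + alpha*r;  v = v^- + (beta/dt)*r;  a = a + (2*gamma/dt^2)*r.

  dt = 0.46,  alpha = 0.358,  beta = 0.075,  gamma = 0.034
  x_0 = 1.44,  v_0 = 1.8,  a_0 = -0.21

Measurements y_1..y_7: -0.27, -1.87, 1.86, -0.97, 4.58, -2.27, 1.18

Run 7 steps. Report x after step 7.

x_post = -0.7751

step 1: x_pred=2.2458  r=-2.5158  x^+=1.3451  v^+=1.2932  a^+=-1.0185
step 2: x_pred=1.8323  r=-3.7023  x^+=0.5068  v^+=0.2211  a^+=-2.2082
step 3: x_pred=0.3749  r=1.4851  x^+=0.9066  v^+=-0.5526  a^+=-1.7310
step 4: x_pred=0.4693  r=-1.4393  x^+=-0.0460  v^+=-1.5835  a^+=-2.1935
step 5: x_pred=-1.0065  r=5.5865  x^+=0.9935  v^+=-1.6817  a^+=-0.3982
step 6: x_pred=0.1778  r=-2.4478  x^+=-0.6985  v^+=-2.2639  a^+=-1.1849
step 7: x_pred=-1.8653  r=3.0453  x^+=-0.7751  v^+=-2.3125  a^+=-0.2062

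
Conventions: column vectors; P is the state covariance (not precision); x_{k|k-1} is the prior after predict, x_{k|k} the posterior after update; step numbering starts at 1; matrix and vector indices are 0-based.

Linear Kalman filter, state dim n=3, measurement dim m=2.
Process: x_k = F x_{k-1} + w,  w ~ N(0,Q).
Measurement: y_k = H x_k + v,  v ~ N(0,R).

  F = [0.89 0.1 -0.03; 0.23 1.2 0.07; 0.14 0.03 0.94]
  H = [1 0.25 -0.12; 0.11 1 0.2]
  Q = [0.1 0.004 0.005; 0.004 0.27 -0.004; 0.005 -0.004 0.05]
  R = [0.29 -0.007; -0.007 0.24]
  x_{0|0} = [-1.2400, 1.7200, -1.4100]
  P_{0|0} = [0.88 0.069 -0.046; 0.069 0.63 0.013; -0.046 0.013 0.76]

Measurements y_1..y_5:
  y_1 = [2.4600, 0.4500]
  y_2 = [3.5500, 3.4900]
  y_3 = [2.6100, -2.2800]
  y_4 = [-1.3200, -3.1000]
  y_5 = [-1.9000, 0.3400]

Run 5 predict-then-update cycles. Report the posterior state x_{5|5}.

step 1: x^-=[-0.8893, 1.6801, -1.4474]  P^-=[0.8187 0.3305 0.0608; 0.3305 1.2663 0.1134; 0.0608 0.1134 0.7286]  S=[1.3422 0.7251; 0.7251 1.6661]  K=[0.6874 -0.0395; 0.0552 0.7715; -0.1110 0.2078]  nu=[2.7556, -0.8428]  x^+=[1.0382, 1.1819, -1.9284]  P^+=[0.2212 -0.0526 0.0701; -0.0526 0.2089 -0.0918; 0.0701 -0.0918 0.6735]
step 2: x^-=[1.1001, 1.5221, -1.6319]  P^-=[0.2653 0.0220 0.0619; 0.0220 0.5436 -0.0421; 0.0619 -0.0421 0.6625]  S=[0.5976 0.1794; 0.1794 0.8041]  K=[0.4470 -0.0206; 0.0773 0.6514; -0.0894 0.1408]  nu=[1.8736, 2.1733]  x^+=[1.8928, 3.0825, -1.4932]  P^+=[0.1489 -0.0397 0.0765; -0.0397 0.1808 -0.1032; 0.0765 -0.1032 0.6463]
step 3: x^-=[2.0377, 4.0299, -1.0462]  P^-=[0.2098 0.0187 0.0583; 0.0187 0.5046 -0.0565; 0.0583 -0.0565 0.6381]  S=[0.5393 0.1610; 0.1610 0.7567]  K=[0.3883 -0.0120; 0.0916 0.6351; -0.0968 0.1230]  nu=[-0.5607, -6.3248]  x^+=[1.8958, -0.0384, -1.7700]  P^+=[0.1299 -0.0342 0.0718; -0.0342 0.1761 -0.1028; 0.0718 -0.1028 0.6254]
step 4: x^-=[1.7366, 0.2660, -1.3996]  P^-=[0.1959 0.0200 0.0529; 0.0200 0.4997 -0.0582; 0.0529 -0.0582 0.6181]  S=[0.5268 0.1591; 0.1591 0.7502]  K=[0.3721 -0.0095; 0.0972 0.6328; -0.1034 0.1168]  nu=[-3.2910, -3.2771]  x^+=[0.5429, -2.1277, -1.4423]  P^+=[0.1240 -0.0319 0.0669; -0.0319 0.1747 -0.0998; 0.0669 -0.0998 0.6061]
step 5: x^-=[0.3137, -2.5294, -1.3436]  P^-=[0.1918 0.0209 0.0490; 0.0209 0.4988 -0.0571; 0.0490 -0.0571 0.5999]  S=[0.5238 0.1590; 0.1590 0.7491]  K=[0.3677 -0.0089; 0.0989 0.6328; -0.1057 0.1136]  nu=[-1.7425, 3.1036]  x^+=[-0.3549, -0.7379, -0.8071]  P^+=[0.1220 -0.0308 0.0633; -0.0308 0.1739 -0.0966; 0.0633 -0.0966 0.5882]

x_post = [-0.3549, -0.7379, -0.8071]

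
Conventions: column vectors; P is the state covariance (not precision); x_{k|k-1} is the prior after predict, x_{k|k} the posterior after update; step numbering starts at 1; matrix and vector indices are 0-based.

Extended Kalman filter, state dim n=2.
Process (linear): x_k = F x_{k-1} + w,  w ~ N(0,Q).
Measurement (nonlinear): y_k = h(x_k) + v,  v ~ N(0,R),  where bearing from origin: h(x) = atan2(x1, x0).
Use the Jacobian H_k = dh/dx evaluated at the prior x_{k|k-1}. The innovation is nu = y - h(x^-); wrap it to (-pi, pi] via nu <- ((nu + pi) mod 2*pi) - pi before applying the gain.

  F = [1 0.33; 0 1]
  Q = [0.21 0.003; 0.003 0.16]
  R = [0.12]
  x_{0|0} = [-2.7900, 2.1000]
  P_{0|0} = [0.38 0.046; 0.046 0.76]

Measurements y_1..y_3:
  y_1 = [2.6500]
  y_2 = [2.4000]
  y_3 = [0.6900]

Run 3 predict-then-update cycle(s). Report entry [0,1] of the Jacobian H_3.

step 1: x^-=[-2.0970, 2.1000]  P^-=[0.7031 0.2998; 0.2998 0.9200]  H_jac=[-0.2384 -0.2381]  S=[0.2462]  K=[-0.9710; -1.1802]  nu=[0.2945]  x^+=[-2.3830, 1.7524]  P^+=[0.4710 0.0177; 0.0177 0.5771]
step 2: x^-=[-1.8047, 1.7524]  P^-=[0.7555 0.2111; 0.2111 0.7371]  H_jac=[-0.2769 -0.2852]  S=[0.2713]  K=[-0.9934; -0.9906]  nu=[0.0291]  x^+=[-1.8336, 1.7236]  P^+=[0.4879 -0.0558; -0.0558 0.4709]
step 3: x^-=[-1.2648, 1.7236]  P^-=[0.7124 0.1026; 0.1026 0.6309]  H_jac=[-0.3771 -0.2767]  S=[0.2910]  K=[-1.0206; -0.7329]  nu=[-1.5139]  x^+=[0.2802, 2.8331]  P^+=[0.4092 -0.1151; -0.1151 0.4746]

H_jac[0,1] = -0.2767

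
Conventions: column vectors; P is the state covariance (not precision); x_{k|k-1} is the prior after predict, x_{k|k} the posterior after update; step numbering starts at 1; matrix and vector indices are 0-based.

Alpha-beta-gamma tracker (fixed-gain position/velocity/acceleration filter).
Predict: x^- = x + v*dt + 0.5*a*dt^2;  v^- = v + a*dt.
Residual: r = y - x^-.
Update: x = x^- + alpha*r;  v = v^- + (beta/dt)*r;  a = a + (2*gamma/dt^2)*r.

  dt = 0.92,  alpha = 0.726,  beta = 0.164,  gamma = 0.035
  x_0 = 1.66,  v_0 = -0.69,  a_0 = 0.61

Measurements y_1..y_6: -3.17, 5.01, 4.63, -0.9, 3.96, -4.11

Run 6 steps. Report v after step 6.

v_post = 0.5537

step 1: x_pred=1.2834  r=-4.4534  x^+=-1.9498  v^+=-0.9227  a^+=0.2417
step 2: x_pred=-2.6963  r=7.7063  x^+=2.8985  v^+=0.6734  a^+=0.8790
step 3: x_pred=3.8900  r=0.7400  x^+=4.4272  v^+=1.6141  a^+=0.9402
step 4: x_pred=6.3101  r=-7.2101  x^+=1.0756  v^+=1.1938  a^+=0.3439
step 5: x_pred=2.3194  r=1.6406  x^+=3.5105  v^+=1.8027  a^+=0.4796
step 6: x_pred=5.3719  r=-9.4819  x^+=-1.5120  v^+=0.5537  a^+=-0.3046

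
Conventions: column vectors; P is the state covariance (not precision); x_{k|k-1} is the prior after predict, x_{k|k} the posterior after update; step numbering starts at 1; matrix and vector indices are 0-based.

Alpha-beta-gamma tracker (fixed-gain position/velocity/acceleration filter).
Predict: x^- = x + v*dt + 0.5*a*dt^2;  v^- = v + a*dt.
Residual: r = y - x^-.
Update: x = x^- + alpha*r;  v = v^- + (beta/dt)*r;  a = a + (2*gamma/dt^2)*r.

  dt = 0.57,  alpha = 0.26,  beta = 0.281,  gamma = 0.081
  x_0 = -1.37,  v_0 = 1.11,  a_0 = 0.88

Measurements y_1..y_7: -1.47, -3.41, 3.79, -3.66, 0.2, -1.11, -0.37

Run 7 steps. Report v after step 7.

step 1: x_pred=-0.5943  r=-0.8757  x^+=-0.8220  v^+=1.1799  a^+=0.4434
step 2: x_pred=-0.0774  r=-3.3326  x^+=-0.9439  v^+=-0.2103  a^+=-1.2183
step 3: x_pred=-1.2617  r=5.0517  x^+=0.0518  v^+=1.5857  a^+=1.3005
step 4: x_pred=1.1669  r=-4.8269  x^+=-0.0881  v^+=-0.0526  a^+=-1.1062
step 5: x_pred=-0.2978  r=0.4978  x^+=-0.1683  v^+=-0.4377  a^+=-0.8580
step 6: x_pred=-0.5572  r=-0.5528  x^+=-0.7009  v^+=-1.1993  a^+=-1.1336
step 7: x_pred=-1.5687  r=1.1987  x^+=-1.2570  v^+=-1.2545  a^+=-0.5360

v_post = -1.2545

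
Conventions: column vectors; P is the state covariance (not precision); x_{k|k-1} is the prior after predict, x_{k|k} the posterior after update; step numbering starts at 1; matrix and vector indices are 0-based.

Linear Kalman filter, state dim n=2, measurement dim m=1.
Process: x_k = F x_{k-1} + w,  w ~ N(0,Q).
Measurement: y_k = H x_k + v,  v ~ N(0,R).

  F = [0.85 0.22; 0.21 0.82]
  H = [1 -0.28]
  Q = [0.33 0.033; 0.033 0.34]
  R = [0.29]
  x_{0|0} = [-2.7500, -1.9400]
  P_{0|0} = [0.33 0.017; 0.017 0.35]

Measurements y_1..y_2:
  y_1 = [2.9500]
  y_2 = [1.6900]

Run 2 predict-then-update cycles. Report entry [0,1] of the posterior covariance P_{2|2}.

P_post[0,1] = 0.2542

step 1: x^-=[-2.7643, -2.1683]  P^-=[0.5917 0.1677; 0.1677 0.5957]  S=[0.8345]  K=[0.6528; 0.0010]  nu=[5.1072]  x^+=[0.5696, -2.1630]  P^+=[0.2361 0.1671; 0.1671 0.5957]
step 2: x^-=[0.0083, -1.6540]  P^-=[0.5919 0.3068; 0.3068 0.8085]  S=[0.7735]  K=[0.6542; 0.1040]  nu=[1.2186]  x^+=[0.8055, -1.5273]  P^+=[0.2609 0.2542; 0.2542 0.8002]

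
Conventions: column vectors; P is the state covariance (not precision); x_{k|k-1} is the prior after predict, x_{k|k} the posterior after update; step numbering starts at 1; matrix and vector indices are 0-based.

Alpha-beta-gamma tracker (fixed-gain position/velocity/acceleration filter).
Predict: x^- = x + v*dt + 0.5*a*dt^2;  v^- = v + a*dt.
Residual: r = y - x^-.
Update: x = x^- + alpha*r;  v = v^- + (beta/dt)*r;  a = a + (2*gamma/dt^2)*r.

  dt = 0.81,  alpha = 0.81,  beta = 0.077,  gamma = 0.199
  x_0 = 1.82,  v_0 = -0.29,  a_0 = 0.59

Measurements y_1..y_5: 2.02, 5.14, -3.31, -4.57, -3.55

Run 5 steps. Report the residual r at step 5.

resid = 2.9806

step 1: x_pred=1.7786  r=0.2414  x^+=1.9741  v^+=0.2108  a^+=0.7364
step 2: x_pred=2.3865  r=2.7535  x^+=4.6168  v^+=1.0691  a^+=2.4067
step 3: x_pred=6.2723  r=-9.5823  x^+=-1.4894  v^+=2.1076  a^+=-3.4061
step 4: x_pred=-0.8995  r=-3.6705  x^+=-3.8726  v^+=-1.0002  a^+=-5.6326
step 5: x_pred=-6.5306  r=2.9806  x^+=-4.1163  v^+=-5.2793  a^+=-3.8246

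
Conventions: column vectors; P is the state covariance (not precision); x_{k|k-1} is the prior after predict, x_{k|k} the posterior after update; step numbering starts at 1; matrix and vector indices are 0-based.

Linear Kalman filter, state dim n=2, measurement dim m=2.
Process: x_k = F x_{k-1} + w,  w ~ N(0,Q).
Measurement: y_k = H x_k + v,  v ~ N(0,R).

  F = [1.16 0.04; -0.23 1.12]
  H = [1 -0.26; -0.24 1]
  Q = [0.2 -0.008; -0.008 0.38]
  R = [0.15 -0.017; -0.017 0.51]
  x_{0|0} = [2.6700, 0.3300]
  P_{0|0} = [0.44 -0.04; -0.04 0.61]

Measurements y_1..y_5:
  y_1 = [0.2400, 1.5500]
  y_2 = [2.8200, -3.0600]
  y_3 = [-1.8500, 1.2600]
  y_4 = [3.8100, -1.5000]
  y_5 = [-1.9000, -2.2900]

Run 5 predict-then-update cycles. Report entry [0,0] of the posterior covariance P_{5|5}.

step 1: x^-=[3.1104, -0.2445]  P^-=[0.7893 -0.1497; -0.1497 1.1891]  S=[1.0975 -0.6746; -0.6746 1.8164]  K=[0.8292 0.1213; -0.0046 0.6727]  nu=[-2.9340, 2.5410]  x^+=[0.9858, 1.4783]  P^+=[0.1437 0.0822; 0.0822 0.3629]
step 2: x^-=[1.2026, 1.4289]  P^-=[0.4016 0.0760; 0.0760 0.8005]  S=[0.5662 -0.2408; -0.2408 1.2971]  K=[0.7249 0.1188; 0.0251 0.6077]  nu=[1.9889, -4.2003]  x^+=[2.1452, -1.0738]  P^+=[0.1272 0.0788; 0.0788 0.3284]
step 3: x^-=[2.4455, -1.6960]  P^-=[0.3790 0.0744; 0.0744 0.7581]  S=[0.5415 -0.2260; -0.2260 1.2542]  K=[0.7122 0.1151; 0.0214 0.5941]  nu=[-4.7365, 3.5429]  x^+=[-0.5197, 0.3074]  P^+=[0.1248 0.0766; 0.0766 0.3210]
step 4: x^-=[-0.5906, 0.4638]  P^-=[0.3755 0.0719; 0.0719 0.7498]  S=[0.5388 -0.2257; -0.2257 1.2469]  K=[0.7099 0.1139; 0.0191 0.5909]  nu=[4.5212, -2.1055]  x^+=[2.3794, -0.6940]  P^+=[0.1243 0.0758; 0.0758 0.3193]
step 5: x^-=[2.7323, -1.3245]  P^-=[0.3748 0.0710; 0.0710 0.7480]  S=[0.5384 -0.2260; -0.2260 1.2455]  K=[0.7094 0.1135; 0.0184 0.5902]  nu=[-4.9767, -0.3097]  x^+=[-0.8334, -1.5988]  P^+=[0.1241 0.0756; 0.0756 0.3188]

P_post[0,0] = 0.1241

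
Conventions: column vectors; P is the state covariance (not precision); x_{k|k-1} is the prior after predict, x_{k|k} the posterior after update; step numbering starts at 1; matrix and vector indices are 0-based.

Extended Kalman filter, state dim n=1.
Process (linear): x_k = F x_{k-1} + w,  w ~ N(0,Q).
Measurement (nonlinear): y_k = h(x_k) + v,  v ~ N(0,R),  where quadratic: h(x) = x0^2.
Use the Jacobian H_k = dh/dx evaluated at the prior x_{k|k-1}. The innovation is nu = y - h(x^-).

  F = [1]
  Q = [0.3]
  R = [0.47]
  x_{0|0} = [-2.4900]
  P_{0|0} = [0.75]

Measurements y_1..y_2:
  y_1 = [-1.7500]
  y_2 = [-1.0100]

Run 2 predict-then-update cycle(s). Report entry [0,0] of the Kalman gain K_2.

K[0,0] = -0.3782

step 1: x^-=[-2.4900]  P^-=[1.0500]  H_jac=[-4.9800]  S=[26.5104]  K=[-0.1972]  nu=[-7.9501]  x^+=[-0.9219]  P^+=[0.0186]
step 2: x^-=[-0.9219]  P^-=[0.3186]  H_jac=[-1.8438]  S=[1.5532]  K=[-0.3782]  nu=[-1.8599]  x^+=[-0.2184]  P^+=[0.0964]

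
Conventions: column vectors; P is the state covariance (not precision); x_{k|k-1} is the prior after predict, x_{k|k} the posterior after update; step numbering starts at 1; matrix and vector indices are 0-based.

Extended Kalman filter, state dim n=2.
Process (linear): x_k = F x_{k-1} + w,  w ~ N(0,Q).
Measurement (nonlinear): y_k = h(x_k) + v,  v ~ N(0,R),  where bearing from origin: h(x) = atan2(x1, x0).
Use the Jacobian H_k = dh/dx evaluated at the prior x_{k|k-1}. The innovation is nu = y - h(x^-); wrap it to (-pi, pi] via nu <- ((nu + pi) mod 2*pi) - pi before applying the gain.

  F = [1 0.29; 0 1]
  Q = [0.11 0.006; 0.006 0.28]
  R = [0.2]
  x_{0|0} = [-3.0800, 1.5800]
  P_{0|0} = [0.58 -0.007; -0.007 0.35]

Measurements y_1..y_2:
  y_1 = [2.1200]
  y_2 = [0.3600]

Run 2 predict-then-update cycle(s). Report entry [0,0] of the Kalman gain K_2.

K[0,0] = -0.7644

step 1: x^-=[-2.6218, 1.5800]  P^-=[0.7154 0.1005; 0.1005 0.6300]  H_jac=[-0.1686 -0.2798]  S=[0.2791]  K=[-0.5329; -0.6922]  nu=[-0.4792]  x^+=[-2.3664, 1.9117]  P^+=[0.6361 -0.0025; -0.0025 0.4963]
step 2: x^-=[-1.8120, 1.9117]  P^-=[0.7864 0.1475; 0.1475 0.7763]  H_jac=[-0.2755 -0.2612]  S=[0.3339]  K=[-0.7644; -0.7289]  nu=[-1.9694]  x^+=[-0.3067, 3.3472]  P^+=[0.5914 -0.0386; -0.0386 0.5989]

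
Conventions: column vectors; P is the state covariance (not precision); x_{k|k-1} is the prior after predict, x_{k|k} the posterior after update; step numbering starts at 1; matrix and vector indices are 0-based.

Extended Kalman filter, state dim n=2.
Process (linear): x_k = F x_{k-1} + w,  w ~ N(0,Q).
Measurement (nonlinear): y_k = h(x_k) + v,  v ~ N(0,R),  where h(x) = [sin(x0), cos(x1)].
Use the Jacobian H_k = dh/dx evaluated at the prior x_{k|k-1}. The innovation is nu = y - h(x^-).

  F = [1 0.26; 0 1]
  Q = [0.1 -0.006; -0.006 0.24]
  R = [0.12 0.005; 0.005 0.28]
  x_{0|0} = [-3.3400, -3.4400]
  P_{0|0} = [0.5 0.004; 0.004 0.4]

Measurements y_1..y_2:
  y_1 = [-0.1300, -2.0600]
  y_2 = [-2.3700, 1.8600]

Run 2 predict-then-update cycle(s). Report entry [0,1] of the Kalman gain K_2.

K[0,1] = 0.0615

step 1: x^-=[-4.2344, -3.4400]  P^-=[0.6291 0.1020; 0.1020 0.6400]  H_jac=[-0.4600 0.0000; 0.0000 -0.2940]  S=[0.2531 0.0188; 0.0188 0.3353]  K=[-1.1414 -0.0255; -0.1443 -0.5530]  nu=[-1.0179, -1.1042]  x^+=[-3.0444, -2.6824]  P^+=[0.2980 0.0437; 0.0437 0.5292]
step 2: x^-=[-3.7419, -2.6824]  P^-=[0.4565 0.1752; 0.1752 0.7692]  H_jac=[-0.8252 0.0000; 0.0000 0.4432]  S=[0.4309 -0.0591; -0.0591 0.4311]  K=[-0.8659 0.0615; -0.2315 0.7590]  nu=[-2.9349, 2.7564]  x^+=[-1.0311, 0.0893]  P^+=[0.1255 0.0291; 0.0291 0.4769]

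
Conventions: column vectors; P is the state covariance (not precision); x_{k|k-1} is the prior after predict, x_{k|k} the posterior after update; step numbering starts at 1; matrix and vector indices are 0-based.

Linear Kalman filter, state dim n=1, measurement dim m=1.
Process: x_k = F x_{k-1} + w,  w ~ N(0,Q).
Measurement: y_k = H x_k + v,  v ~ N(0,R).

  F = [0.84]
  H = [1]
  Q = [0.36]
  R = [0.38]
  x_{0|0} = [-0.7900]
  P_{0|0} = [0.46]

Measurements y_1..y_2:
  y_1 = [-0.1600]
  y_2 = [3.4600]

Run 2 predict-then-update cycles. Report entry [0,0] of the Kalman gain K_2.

step 1: x^-=[-0.6636]  P^-=[0.6846]  S=[1.0646]  K=[0.6431]  nu=[0.5036]  x^+=[-0.3398]  P^+=[0.2444]
step 2: x^-=[-0.2854]  P^-=[0.5324]  S=[0.9124]  K=[0.5835]  nu=[3.7454]  x^+=[1.9001]  P^+=[0.2217]

K[0,0] = 0.5835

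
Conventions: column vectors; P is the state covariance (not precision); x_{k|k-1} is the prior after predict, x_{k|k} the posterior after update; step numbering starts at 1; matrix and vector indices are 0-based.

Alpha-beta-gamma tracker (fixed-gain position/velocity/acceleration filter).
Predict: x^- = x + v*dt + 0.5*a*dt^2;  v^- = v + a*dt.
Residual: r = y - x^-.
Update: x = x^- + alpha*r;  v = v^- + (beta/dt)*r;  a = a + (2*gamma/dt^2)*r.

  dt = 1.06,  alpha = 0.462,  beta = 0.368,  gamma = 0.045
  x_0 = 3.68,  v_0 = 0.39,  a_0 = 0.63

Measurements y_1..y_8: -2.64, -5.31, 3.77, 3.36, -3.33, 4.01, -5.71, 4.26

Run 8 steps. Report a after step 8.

a_post = 0.1410

step 1: x_pred=4.4473  r=-7.0873  x^+=1.1730  v^+=-1.4027  a^+=0.0623
step 2: x_pred=-0.2789  r=-5.0311  x^+=-2.6033  v^+=-3.0833  a^+=-0.3407
step 3: x_pred=-6.0630  r=9.8330  x^+=-1.5201  v^+=-0.0307  a^+=0.4469
step 4: x_pred=-1.3016  r=4.6616  x^+=0.8520  v^+=2.0614  a^+=0.8203
step 5: x_pred=3.4980  r=-6.8280  x^+=0.3435  v^+=0.5605  a^+=0.2734
step 6: x_pred=1.0912  r=2.9188  x^+=2.4397  v^+=1.8636  a^+=0.5072
step 7: x_pred=4.7000  r=-10.4100  x^+=-0.1094  v^+=-1.2128  a^+=-0.3266
step 8: x_pred=-1.5785  r=5.8385  x^+=1.1189  v^+=0.4679  a^+=0.1410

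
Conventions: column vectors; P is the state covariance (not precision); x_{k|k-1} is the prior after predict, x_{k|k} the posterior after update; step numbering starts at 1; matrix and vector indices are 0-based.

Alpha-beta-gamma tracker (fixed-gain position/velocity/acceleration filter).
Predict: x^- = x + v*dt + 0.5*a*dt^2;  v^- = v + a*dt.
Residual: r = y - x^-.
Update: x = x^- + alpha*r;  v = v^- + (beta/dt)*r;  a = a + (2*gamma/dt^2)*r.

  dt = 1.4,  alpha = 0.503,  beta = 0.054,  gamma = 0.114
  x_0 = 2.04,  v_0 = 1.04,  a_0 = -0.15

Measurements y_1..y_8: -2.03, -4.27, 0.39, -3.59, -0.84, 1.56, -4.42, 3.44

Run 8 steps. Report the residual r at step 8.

step 1: x_pred=3.3490  r=-5.3790  x^+=0.6434  v^+=0.6225  a^+=-0.7757
step 2: x_pred=0.7547  r=-5.0247  x^+=-1.7727  v^+=-0.6573  a^+=-1.3602
step 3: x_pred=-4.0260  r=4.4160  x^+=-1.8047  v^+=-2.3913  a^+=-0.8465
step 4: x_pred=-5.9821  r=2.3921  x^+=-4.7789  v^+=-3.4842  a^+=-0.5683
step 5: x_pred=-10.2136  r=9.3736  x^+=-5.4987  v^+=-3.9182  a^+=0.5221
step 6: x_pred=-10.4724  r=12.0324  x^+=-4.4201  v^+=-2.7231  a^+=1.9218
step 7: x_pred=-6.3490  r=1.9290  x^+=-5.3787  v^+=0.0419  a^+=2.1462
step 8: x_pred=-3.2168  r=6.6568  x^+=0.1316  v^+=3.3034  a^+=2.9206

resid = 6.6568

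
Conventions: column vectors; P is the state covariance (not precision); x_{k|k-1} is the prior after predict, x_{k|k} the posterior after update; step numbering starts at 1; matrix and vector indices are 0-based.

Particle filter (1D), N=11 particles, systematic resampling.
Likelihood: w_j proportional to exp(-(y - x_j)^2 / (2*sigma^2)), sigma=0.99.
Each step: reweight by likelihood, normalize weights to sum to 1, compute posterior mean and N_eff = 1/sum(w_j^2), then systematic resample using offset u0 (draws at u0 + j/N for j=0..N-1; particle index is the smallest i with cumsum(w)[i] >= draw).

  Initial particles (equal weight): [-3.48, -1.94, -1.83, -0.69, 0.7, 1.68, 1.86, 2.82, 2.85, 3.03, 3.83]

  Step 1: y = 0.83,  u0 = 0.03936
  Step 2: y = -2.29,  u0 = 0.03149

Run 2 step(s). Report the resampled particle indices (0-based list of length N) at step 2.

step 1: w=[0.0000, 0.0067, 0.0091, 0.1035, 0.3336, 0.2327, 0.1958, 0.0446, 0.0420, 0.0285, 0.0034]  mean=1.2324  Neff=4.5618  idx=[3, 4, 4, 4, 4, 5, 5, 5, 6, 6, 8]
step 2: w=[0.8628, 0.0333, 0.0333, 0.0333, 0.0333, 0.0010, 0.0010, 0.0010, 0.0005, 0.0005, 0.0000]  mean=-0.4951  Neff=1.3354  idx=[0, 0, 0, 0, 0, 0, 0, 0, 0, 0, 3]

resampled_idx = [0, 0, 0, 0, 0, 0, 0, 0, 0, 0, 3]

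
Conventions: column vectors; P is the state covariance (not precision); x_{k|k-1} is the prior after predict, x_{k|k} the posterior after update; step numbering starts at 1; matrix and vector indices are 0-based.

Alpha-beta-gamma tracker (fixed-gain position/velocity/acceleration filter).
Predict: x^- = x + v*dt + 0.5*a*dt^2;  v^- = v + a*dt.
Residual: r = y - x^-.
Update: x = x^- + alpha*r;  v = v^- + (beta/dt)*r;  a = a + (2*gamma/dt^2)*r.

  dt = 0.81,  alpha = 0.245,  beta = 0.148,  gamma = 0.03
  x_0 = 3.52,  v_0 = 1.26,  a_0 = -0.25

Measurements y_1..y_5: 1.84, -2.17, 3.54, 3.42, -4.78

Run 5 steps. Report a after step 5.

a_post = -1.0171

step 1: x_pred=4.4586  r=-2.6186  x^+=3.8170  v^+=0.5790  a^+=-0.4895
step 2: x_pred=4.1255  r=-6.2955  x^+=2.5831  v^+=-0.9677  a^+=-1.0652
step 3: x_pred=1.4498  r=2.0902  x^+=1.9619  v^+=-1.4486  a^+=-0.8740
step 4: x_pred=0.5018  r=2.9182  x^+=1.2168  v^+=-1.6234  a^+=-0.6072
step 5: x_pred=-0.2974  r=-4.4826  x^+=-1.3956  v^+=-2.9342  a^+=-1.0171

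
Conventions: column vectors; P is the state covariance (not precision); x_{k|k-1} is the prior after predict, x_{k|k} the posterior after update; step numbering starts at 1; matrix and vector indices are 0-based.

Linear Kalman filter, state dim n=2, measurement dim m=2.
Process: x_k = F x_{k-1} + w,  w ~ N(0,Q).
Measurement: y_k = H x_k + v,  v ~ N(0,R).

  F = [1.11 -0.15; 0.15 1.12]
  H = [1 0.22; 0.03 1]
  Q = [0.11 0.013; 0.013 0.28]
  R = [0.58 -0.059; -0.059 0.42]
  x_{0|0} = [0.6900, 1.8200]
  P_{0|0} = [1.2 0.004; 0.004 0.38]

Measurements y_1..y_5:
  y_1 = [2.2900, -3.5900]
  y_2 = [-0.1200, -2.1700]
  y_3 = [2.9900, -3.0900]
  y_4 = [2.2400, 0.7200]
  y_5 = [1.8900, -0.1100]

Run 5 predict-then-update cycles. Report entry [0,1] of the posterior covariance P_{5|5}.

step 1: x^-=[0.4929, 2.1419]  P^-=[1.5957 0.1538; 0.1538 0.7850]  S=[2.2814 0.3164; 0.3164 1.2157]  K=[0.7172 -0.0207; 0.0550 0.6352]  nu=[1.3259, -5.7467]  x^+=[1.5630, -1.4355]  P^+=[0.4312 -0.0640; -0.0640 0.2655]
step 2: x^-=[1.9502, -1.3733]  P^-=[0.6686 -0.0379; -0.0379 0.6012]  S=[1.2610 0.0552; 0.0552 1.0195]  K=[0.5256 -0.0459; 0.0492 0.5859]  nu=[-1.7681, -0.8552]  x^+=[1.0602, -1.9614]  P^+=[0.3207 -0.0599; -0.0599 0.2450]
step 3: x^-=[1.4710, -2.0377]  P^-=[0.5307 -0.0479; -0.0479 0.5744]  S=[1.1174 0.0351; 0.0351 0.9920]  K=[0.4670 -0.0487; 0.0522 0.5757]  nu=[1.9673, -1.0964]  x^+=[2.4432, -2.5664]  P^+=[0.2862 -0.0566; -0.0566 0.2404]
step 4: x^-=[3.0969, -2.5078]  P^-=[0.4869 -0.0488; -0.0488 0.5690]  S=[1.0729 0.0316; 0.0316 0.9865]  K=[0.4452 -0.0490; 0.0542 0.5736]  nu=[-0.3052, 3.1349]  x^+=[2.8075, -0.7263]  P^+=[0.2732 -0.0550; -0.0550 0.2393]
step 5: x^-=[3.2253, -0.3923]  P^-=[0.4704 -0.0489; -0.0489 0.5679]  S=[1.0563 0.0308; 0.0308 0.9854]  K=[0.4365 -0.0490; 0.0553 0.5731]  nu=[-1.2489, 0.1856]  x^+=[2.6710, -0.3550]  P^+=[0.2680 -0.0544; -0.0544 0.2391]

P_post[0,1] = -0.0544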